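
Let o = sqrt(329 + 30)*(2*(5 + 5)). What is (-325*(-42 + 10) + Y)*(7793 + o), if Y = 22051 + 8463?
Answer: 318842802 + 818280*sqrt(359) ≈ 3.3435e+8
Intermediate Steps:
o = 20*sqrt(359) (o = sqrt(359)*(2*10) = sqrt(359)*20 = 20*sqrt(359) ≈ 378.95)
Y = 30514
(-325*(-42 + 10) + Y)*(7793 + o) = (-325*(-42 + 10) + 30514)*(7793 + 20*sqrt(359)) = (-325*(-32) + 30514)*(7793 + 20*sqrt(359)) = (10400 + 30514)*(7793 + 20*sqrt(359)) = 40914*(7793 + 20*sqrt(359)) = 318842802 + 818280*sqrt(359)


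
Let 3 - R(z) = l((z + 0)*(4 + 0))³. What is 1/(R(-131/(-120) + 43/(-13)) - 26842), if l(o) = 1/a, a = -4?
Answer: -64/1717695 ≈ -3.7259e-5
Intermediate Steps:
l(o) = -¼ (l(o) = 1/(-4) = -¼)
R(z) = 193/64 (R(z) = 3 - (-¼)³ = 3 - 1*(-1/64) = 3 + 1/64 = 193/64)
1/(R(-131/(-120) + 43/(-13)) - 26842) = 1/(193/64 - 26842) = 1/(-1717695/64) = -64/1717695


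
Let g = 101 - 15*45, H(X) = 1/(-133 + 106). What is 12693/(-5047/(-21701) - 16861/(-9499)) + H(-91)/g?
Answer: 375468770200325/59386329009 ≈ 6322.5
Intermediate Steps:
H(X) = -1/27 (H(X) = 1/(-27) = -1/27)
g = -574 (g = 101 - 675 = -574)
12693/(-5047/(-21701) - 16861/(-9499)) + H(-91)/g = 12693/(-5047/(-21701) - 16861/(-9499)) - 1/27/(-574) = 12693/(-5047*(-1/21701) - 16861*(-1/9499)) - 1/27*(-1/574) = 12693/(5047/21701 + 16861/9499) + 1/15498 = 12693/(413842014/206137799) + 1/15498 = 12693*(206137799/413842014) + 1/15498 = 872169027569/137947338 + 1/15498 = 375468770200325/59386329009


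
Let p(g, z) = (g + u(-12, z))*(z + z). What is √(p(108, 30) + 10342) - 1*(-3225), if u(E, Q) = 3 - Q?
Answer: 3225 + √15202 ≈ 3348.3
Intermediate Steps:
p(g, z) = 2*z*(3 + g - z) (p(g, z) = (g + (3 - z))*(z + z) = (3 + g - z)*(2*z) = 2*z*(3 + g - z))
√(p(108, 30) + 10342) - 1*(-3225) = √(2*30*(3 + 108 - 1*30) + 10342) - 1*(-3225) = √(2*30*(3 + 108 - 30) + 10342) + 3225 = √(2*30*81 + 10342) + 3225 = √(4860 + 10342) + 3225 = √15202 + 3225 = 3225 + √15202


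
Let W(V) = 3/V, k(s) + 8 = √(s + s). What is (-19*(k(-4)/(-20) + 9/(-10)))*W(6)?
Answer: 19/4 + 19*I*√2/20 ≈ 4.75 + 1.3435*I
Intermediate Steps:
k(s) = -8 + √2*√s (k(s) = -8 + √(s + s) = -8 + √(2*s) = -8 + √2*√s)
(-19*(k(-4)/(-20) + 9/(-10)))*W(6) = (-19*((-8 + √2*√(-4))/(-20) + 9/(-10)))*(3/6) = (-19*((-8 + √2*(2*I))*(-1/20) + 9*(-⅒)))*(3*(⅙)) = -19*((-8 + 2*I*√2)*(-1/20) - 9/10)*(½) = -19*((⅖ - I*√2/10) - 9/10)*(½) = -19*(-½ - I*√2/10)*(½) = (19/2 + 19*I*√2/10)*(½) = 19/4 + 19*I*√2/20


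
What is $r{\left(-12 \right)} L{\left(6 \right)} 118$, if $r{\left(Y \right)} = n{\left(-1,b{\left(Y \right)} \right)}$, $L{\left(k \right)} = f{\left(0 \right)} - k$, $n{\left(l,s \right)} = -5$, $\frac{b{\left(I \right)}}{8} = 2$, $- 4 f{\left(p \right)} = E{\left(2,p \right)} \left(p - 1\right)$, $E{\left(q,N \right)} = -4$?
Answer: $4130$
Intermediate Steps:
$f{\left(p \right)} = -1 + p$ ($f{\left(p \right)} = - \frac{\left(-4\right) \left(p - 1\right)}{4} = - \frac{\left(-4\right) \left(-1 + p\right)}{4} = - \frac{4 - 4 p}{4} = -1 + p$)
$b{\left(I \right)} = 16$ ($b{\left(I \right)} = 8 \cdot 2 = 16$)
$L{\left(k \right)} = -1 - k$ ($L{\left(k \right)} = \left(-1 + 0\right) - k = -1 - k$)
$r{\left(Y \right)} = -5$
$r{\left(-12 \right)} L{\left(6 \right)} 118 = - 5 \left(-1 - 6\right) 118 = \left(-5\right) \left(-7\right) 118 = 35 \cdot 118 = 4130$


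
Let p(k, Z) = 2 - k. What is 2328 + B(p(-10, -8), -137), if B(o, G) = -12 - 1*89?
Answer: 2227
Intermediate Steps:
B(o, G) = -101 (B(o, G) = -12 - 89 = -101)
2328 + B(p(-10, -8), -137) = 2328 - 101 = 2227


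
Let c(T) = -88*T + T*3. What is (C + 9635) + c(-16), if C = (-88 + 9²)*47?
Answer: 10666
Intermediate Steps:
c(T) = -85*T (c(T) = -88*T + 3*T = -85*T)
C = -329 (C = (-88 + 81)*47 = -7*47 = -329)
(C + 9635) + c(-16) = (-329 + 9635) - 85*(-16) = 9306 + 1360 = 10666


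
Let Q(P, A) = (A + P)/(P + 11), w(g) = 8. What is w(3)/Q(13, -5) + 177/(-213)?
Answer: 1645/71 ≈ 23.169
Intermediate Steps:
Q(P, A) = (A + P)/(11 + P)
w(3)/Q(13, -5) + 177/(-213) = 8/(((-5 + 13)/(11 + 13))) + 177/(-213) = 8/((8/24)) + 177*(-1/213) = 8/(((1/24)*8)) - 59/71 = 8/(⅓) - 59/71 = 8*3 - 59/71 = 24 - 59/71 = 1645/71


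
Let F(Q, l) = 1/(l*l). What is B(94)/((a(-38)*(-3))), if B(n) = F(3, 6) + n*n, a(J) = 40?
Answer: -318097/4320 ≈ -73.634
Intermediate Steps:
F(Q, l) = l⁻² (F(Q, l) = 1/(l²) = l⁻²)
B(n) = 1/36 + n² (B(n) = 6⁻² + n*n = 1/36 + n²)
B(94)/((a(-38)*(-3))) = (1/36 + 94²)/((40*(-3))) = (1/36 + 8836)/(-120) = (318097/36)*(-1/120) = -318097/4320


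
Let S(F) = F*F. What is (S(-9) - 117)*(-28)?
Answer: 1008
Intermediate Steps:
S(F) = F²
(S(-9) - 117)*(-28) = ((-9)² - 117)*(-28) = (81 - 117)*(-28) = -36*(-28) = 1008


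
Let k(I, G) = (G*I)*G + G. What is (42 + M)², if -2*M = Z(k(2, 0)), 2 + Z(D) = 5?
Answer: 6561/4 ≈ 1640.3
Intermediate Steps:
k(I, G) = G + I*G² (k(I, G) = I*G² + G = G + I*G²)
Z(D) = 3 (Z(D) = -2 + 5 = 3)
M = -3/2 (M = -½*3 = -3/2 ≈ -1.5000)
(42 + M)² = (42 - 3/2)² = (81/2)² = 6561/4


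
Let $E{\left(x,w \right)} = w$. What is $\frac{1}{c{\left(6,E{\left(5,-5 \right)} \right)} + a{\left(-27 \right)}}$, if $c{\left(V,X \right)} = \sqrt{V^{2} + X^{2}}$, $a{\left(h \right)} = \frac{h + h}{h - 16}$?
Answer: $- \frac{2322}{109873} + \frac{1849 \sqrt{61}}{109873} \approx 0.1103$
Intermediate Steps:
$a{\left(h \right)} = \frac{2 h}{-16 + h}$
$\frac{1}{c{\left(6,E{\left(5,-5 \right)} \right)} + a{\left(-27 \right)}} = \frac{1}{\sqrt{6^{2} + \left(-5\right)^{2}} + 2 \left(-27\right) \frac{1}{-16 - 27}} = \frac{1}{\sqrt{36 + 25} + 2 \left(-27\right) \frac{1}{-43}} = \frac{1}{\sqrt{61} + 2 \left(-27\right) \left(- \frac{1}{43}\right)} = \frac{1}{\sqrt{61} + \frac{54}{43}} = \frac{1}{\frac{54}{43} + \sqrt{61}}$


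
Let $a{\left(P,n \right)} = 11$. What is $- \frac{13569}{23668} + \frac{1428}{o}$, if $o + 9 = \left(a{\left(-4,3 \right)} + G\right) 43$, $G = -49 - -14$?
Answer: $- \frac{15974411}{8212796} \approx -1.9451$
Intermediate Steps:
$G = -35$ ($G = -49 + 14 = -35$)
$o = -1041$ ($o = -9 + \left(11 - 35\right) 43 = -9 - 1032 = -1041$)
$- \frac{13569}{23668} + \frac{1428}{o} = - \frac{13569}{23668} + \frac{1428}{-1041} = \left(-13569\right) \frac{1}{23668} + 1428 \left(- \frac{1}{1041}\right) = - \frac{13569}{23668} - \frac{476}{347} = - \frac{15974411}{8212796}$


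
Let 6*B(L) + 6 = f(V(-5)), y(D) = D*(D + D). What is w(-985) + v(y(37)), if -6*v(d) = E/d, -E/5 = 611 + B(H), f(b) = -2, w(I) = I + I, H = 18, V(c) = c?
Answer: -97080335/49284 ≈ -1969.8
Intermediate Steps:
y(D) = 2*D**2 (y(D) = D*(2*D) = 2*D**2)
w(I) = 2*I
B(L) = -4/3 (B(L) = -1 + (1/6)*(-2) = -1 - 1/3 = -4/3)
E = -9145/3 (E = -5*(611 - 4/3) = -5*1829/3 = -9145/3 ≈ -3048.3)
v(d) = 9145/(18*d) (v(d) = -(-9145)/(18*d) = 9145/(18*d))
w(-985) + v(y(37)) = 2*(-985) + 9145/(18*((2*37**2))) = -1970 + 9145/(18*((2*1369))) = -1970 + (9145/18)/2738 = -1970 + (9145/18)*(1/2738) = -1970 + 9145/49284 = -97080335/49284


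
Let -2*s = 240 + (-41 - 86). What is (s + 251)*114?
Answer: 22173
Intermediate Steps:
s = -113/2 (s = -(240 + (-41 - 86))/2 = -(240 - 127)/2 = -½*113 = -113/2 ≈ -56.500)
(s + 251)*114 = (-113/2 + 251)*114 = (389/2)*114 = 22173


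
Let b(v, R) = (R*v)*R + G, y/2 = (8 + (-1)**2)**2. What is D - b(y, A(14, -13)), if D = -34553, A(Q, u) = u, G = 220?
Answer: -62151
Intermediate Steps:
y = 162 (y = 2*(8 + (-1)**2)**2 = 2*(8 + 1)**2 = 2*9**2 = 2*81 = 162)
b(v, R) = 220 + v*R**2 (b(v, R) = (R*v)*R + 220 = v*R**2 + 220 = 220 + v*R**2)
D - b(y, A(14, -13)) = -34553 - (220 + 162*(-13)**2) = -34553 - (220 + 162*169) = -34553 - (220 + 27378) = -34553 - 1*27598 = -34553 - 27598 = -62151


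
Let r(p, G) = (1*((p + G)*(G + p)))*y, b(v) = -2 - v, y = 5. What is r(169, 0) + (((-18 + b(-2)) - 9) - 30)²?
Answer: 146054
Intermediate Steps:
r(p, G) = 5*(G + p)² (r(p, G) = (1*((p + G)*(G + p)))*5 = (1*((G + p)*(G + p)))*5 = (1*(G + p)²)*5 = (G + p)²*5 = 5*(G + p)²)
r(169, 0) + (((-18 + b(-2)) - 9) - 30)² = 5*(0 + 169)² + (((-18 + (-2 - 1*(-2))) - 9) - 30)² = 5*169² + (((-18 + (-2 + 2)) - 9) - 30)² = 5*28561 + (((-18 + 0) - 9) - 30)² = 142805 + ((-18 - 9) - 30)² = 142805 + (-27 - 30)² = 142805 + (-57)² = 142805 + 3249 = 146054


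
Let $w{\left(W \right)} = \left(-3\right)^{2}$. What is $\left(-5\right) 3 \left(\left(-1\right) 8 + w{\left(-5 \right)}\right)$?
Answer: $-15$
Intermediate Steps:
$w{\left(W \right)} = 9$
$\left(-5\right) 3 \left(\left(-1\right) 8 + w{\left(-5 \right)}\right) = \left(-5\right) 3 \left(\left(-1\right) 8 + 9\right) = - 15 \left(-8 + 9\right) = \left(-15\right) 1 = -15$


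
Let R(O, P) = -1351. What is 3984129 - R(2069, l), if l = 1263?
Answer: 3985480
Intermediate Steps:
3984129 - R(2069, l) = 3984129 - 1*(-1351) = 3984129 + 1351 = 3985480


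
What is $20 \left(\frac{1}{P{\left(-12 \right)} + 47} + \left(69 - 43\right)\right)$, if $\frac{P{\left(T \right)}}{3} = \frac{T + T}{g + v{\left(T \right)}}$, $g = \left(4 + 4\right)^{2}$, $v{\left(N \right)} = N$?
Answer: $\frac{308620}{593} \approx 520.44$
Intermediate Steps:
$g = 64$ ($g = 8^{2} = 64$)
$P{\left(T \right)} = \frac{6 T}{64 + T}$ ($P{\left(T \right)} = 3 \frac{T + T}{64 + T} = 3 \frac{2 T}{64 + T} = \frac{6 T}{64 + T}$)
$20 \left(\frac{1}{P{\left(-12 \right)} + 47} + \left(69 - 43\right)\right) = 20 \left(\frac{1}{6 \left(-12\right) \frac{1}{64 - 12} + 47} + \left(69 - 43\right)\right) = 20 \left(\frac{1}{6 \left(-12\right) \frac{1}{52} + 47} + \left(69 - 43\right)\right) = 20 \left(\frac{1}{6 \left(-12\right) \frac{1}{52} + 47} + 26\right) = 20 \left(\frac{1}{- \frac{18}{13} + 47} + 26\right) = 20 \left(\frac{1}{\frac{593}{13}} + 26\right) = 20 \left(\frac{13}{593} + 26\right) = 20 \cdot \frac{15431}{593} = \frac{308620}{593}$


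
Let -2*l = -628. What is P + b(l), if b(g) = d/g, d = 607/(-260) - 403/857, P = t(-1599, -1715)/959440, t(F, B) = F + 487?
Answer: -8467893319/839096001640 ≈ -0.010092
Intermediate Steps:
t(F, B) = 487 + F
l = 314 (l = -1/2*(-628) = 314)
P = -139/119930 (P = (487 - 1599)/959440 = -1112*1/959440 = -139/119930 ≈ -0.0011590)
d = -624979/222820 (d = 607*(-1/260) - 403*1/857 = -607/260 - 403/857 = -624979/222820 ≈ -2.8049)
b(g) = -624979/(222820*g)
P + b(l) = -139/119930 - 624979/222820/314 = -139/119930 - 624979/222820*1/314 = -139/119930 - 624979/69965480 = -8467893319/839096001640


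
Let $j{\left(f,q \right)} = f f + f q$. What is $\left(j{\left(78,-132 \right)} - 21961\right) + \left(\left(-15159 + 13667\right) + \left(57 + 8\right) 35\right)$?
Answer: $-25390$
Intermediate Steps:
$j{\left(f,q \right)} = f^{2} + f q$
$\left(j{\left(78,-132 \right)} - 21961\right) + \left(\left(-15159 + 13667\right) + \left(57 + 8\right) 35\right) = \left(78 \left(78 - 132\right) - 21961\right) + \left(\left(-15159 + 13667\right) + \left(57 + 8\right) 35\right) = \left(78 \left(-54\right) - 21961\right) + \left(-1492 + 65 \cdot 35\right) = \left(-4212 - 21961\right) + \left(-1492 + 2275\right) = -26173 + 783 = -25390$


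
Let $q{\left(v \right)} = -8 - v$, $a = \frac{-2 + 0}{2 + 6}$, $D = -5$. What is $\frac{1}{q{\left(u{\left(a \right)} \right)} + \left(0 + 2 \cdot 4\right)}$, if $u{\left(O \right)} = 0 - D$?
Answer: $- \frac{1}{5} \approx -0.2$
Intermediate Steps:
$a = - \frac{1}{4}$ ($a = - \frac{2}{8} = \left(-2\right) \frac{1}{8} = - \frac{1}{4} \approx -0.25$)
$u{\left(O \right)} = 5$ ($u{\left(O \right)} = 0 - -5 = 0 + 5 = 5$)
$\frac{1}{q{\left(u{\left(a \right)} \right)} + \left(0 + 2 \cdot 4\right)} = \frac{1}{\left(-8 - 5\right) + \left(0 + 2 \cdot 4\right)} = \frac{1}{\left(-8 - 5\right) + \left(0 + 8\right)} = \frac{1}{-13 + 8} = \frac{1}{-5} = - \frac{1}{5}$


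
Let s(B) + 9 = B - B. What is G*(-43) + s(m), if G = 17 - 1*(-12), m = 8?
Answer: -1256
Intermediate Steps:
s(B) = -9 (s(B) = -9 + (B - B) = -9 + 0 = -9)
G = 29 (G = 17 + 12 = 29)
G*(-43) + s(m) = 29*(-43) - 9 = -1247 - 9 = -1256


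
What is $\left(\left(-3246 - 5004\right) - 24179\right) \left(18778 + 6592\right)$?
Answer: $-822723730$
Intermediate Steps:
$\left(\left(-3246 - 5004\right) - 24179\right) \left(18778 + 6592\right) = \left(\left(-3246 - 5004\right) - 24179\right) 25370 = \left(-8250 - 24179\right) 25370 = \left(-32429\right) 25370 = -822723730$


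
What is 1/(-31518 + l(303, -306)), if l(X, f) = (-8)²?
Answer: -1/31454 ≈ -3.1792e-5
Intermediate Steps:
l(X, f) = 64
1/(-31518 + l(303, -306)) = 1/(-31518 + 64) = 1/(-31454) = -1/31454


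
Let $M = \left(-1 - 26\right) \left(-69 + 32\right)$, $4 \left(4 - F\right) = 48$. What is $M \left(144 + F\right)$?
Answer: $135864$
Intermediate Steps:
$F = -8$ ($F = 4 - 12 = -8$)
$M = 999$ ($M = \left(-27\right) \left(-37\right) = 999$)
$M \left(144 + F\right) = 999 \left(144 - 8\right) = 999 \cdot 136 = 135864$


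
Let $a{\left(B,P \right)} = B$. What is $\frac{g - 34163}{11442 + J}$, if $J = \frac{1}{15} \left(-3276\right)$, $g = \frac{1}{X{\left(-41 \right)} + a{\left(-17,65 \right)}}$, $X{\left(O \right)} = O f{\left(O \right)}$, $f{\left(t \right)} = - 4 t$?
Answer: $- \frac{575731960}{189145719} \approx -3.0439$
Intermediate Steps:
$X{\left(O \right)} = - 4 O^{2}$ ($X{\left(O \right)} = O \left(- 4 O\right) = - 4 O^{2}$)
$g = - \frac{1}{6741}$ ($g = \frac{1}{- 4 \left(-41\right)^{2} - 17} = \frac{1}{\left(-4\right) 1681 - 17} = \frac{1}{-6724 - 17} = \frac{1}{-6741} = - \frac{1}{6741} \approx -0.00014835$)
$J = - \frac{1092}{5}$ ($J = \frac{1}{15} \left(-3276\right) = - \frac{1092}{5} \approx -218.4$)
$\frac{g - 34163}{11442 + J} = \frac{- \frac{1}{6741} - 34163}{11442 - \frac{1092}{5}} = - \frac{230292784}{6741 \cdot \frac{56118}{5}} = \left(- \frac{230292784}{6741}\right) \frac{5}{56118} = - \frac{575731960}{189145719}$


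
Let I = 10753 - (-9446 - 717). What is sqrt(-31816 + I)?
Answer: 10*I*sqrt(109) ≈ 104.4*I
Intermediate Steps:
I = 20916 (I = 10753 - 1*(-10163) = 10753 + 10163 = 20916)
sqrt(-31816 + I) = sqrt(-31816 + 20916) = sqrt(-10900) = 10*I*sqrt(109)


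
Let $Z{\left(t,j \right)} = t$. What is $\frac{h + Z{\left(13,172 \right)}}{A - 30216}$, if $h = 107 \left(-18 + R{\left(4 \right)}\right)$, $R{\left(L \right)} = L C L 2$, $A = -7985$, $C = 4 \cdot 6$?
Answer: $- \frac{80263}{38201} \approx -2.1011$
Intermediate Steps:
$C = 24$
$R{\left(L \right)} = 48 L^{2}$ ($R{\left(L \right)} = L 24 L 2 = 24 L^{2} \cdot 2 = 48 L^{2}$)
$h = 80250$ ($h = 107 \left(-18 + 48 \cdot 4^{2}\right) = 107 \left(-18 + 48 \cdot 16\right) = 107 \left(-18 + 768\right) = 107 \cdot 750 = 80250$)
$\frac{h + Z{\left(13,172 \right)}}{A - 30216} = \frac{80250 + 13}{-7985 - 30216} = \frac{80263}{-38201} = 80263 \left(- \frac{1}{38201}\right) = - \frac{80263}{38201}$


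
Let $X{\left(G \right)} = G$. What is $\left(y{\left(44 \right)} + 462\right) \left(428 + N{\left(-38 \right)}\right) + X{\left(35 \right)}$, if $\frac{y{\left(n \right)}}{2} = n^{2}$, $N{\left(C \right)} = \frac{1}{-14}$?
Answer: $\frac{12982742}{7} \approx 1.8547 \cdot 10^{6}$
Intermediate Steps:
$N{\left(C \right)} = - \frac{1}{14}$
$y{\left(n \right)} = 2 n^{2}$
$\left(y{\left(44 \right)} + 462\right) \left(428 + N{\left(-38 \right)}\right) + X{\left(35 \right)} = \left(2 \cdot 44^{2} + 462\right) \left(428 - \frac{1}{14}\right) + 35 = \left(2 \cdot 1936 + 462\right) \frac{5991}{14} + 35 = \left(3872 + 462\right) \frac{5991}{14} + 35 = 4334 \cdot \frac{5991}{14} + 35 = \frac{12982497}{7} + 35 = \frac{12982742}{7}$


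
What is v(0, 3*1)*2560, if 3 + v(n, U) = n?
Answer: -7680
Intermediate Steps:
v(n, U) = -3 + n
v(0, 3*1)*2560 = (-3 + 0)*2560 = -3*2560 = -7680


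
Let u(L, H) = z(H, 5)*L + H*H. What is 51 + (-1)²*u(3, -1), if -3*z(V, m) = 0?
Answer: 52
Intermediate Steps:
z(V, m) = 0 (z(V, m) = -⅓*0 = 0)
u(L, H) = H² (u(L, H) = 0*L + H*H = 0 + H² = H²)
51 + (-1)²*u(3, -1) = 51 + (-1)²*(-1)² = 51 + 1*1 = 51 + 1 = 52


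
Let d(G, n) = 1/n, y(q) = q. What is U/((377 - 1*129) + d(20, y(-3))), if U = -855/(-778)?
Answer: 2565/578054 ≈ 0.0044373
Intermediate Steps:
U = 855/778 (U = -855*(-1/778) = 855/778 ≈ 1.0990)
U/((377 - 1*129) + d(20, y(-3))) = (855/778)/((377 - 1*129) + 1/(-3)) = (855/778)/((377 - 129) - ⅓) = (855/778)/(248 - ⅓) = (855/778)/(743/3) = (3/743)*(855/778) = 2565/578054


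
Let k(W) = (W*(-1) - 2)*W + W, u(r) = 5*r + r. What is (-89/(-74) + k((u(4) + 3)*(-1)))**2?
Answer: 2689355881/5476 ≈ 4.9112e+5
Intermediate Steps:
u(r) = 6*r
k(W) = W + W*(-2 - W) (k(W) = (-W - 2)*W + W = (-2 - W)*W + W = W*(-2 - W) + W = W + W*(-2 - W))
(-89/(-74) + k((u(4) + 3)*(-1)))**2 = (-89/(-74) - (6*4 + 3)*(-1)*(1 + (6*4 + 3)*(-1)))**2 = (-89*(-1/74) - (24 + 3)*(-1)*(1 + (24 + 3)*(-1)))**2 = (89/74 - 27*(-1)*(1 + 27*(-1)))**2 = (89/74 - 1*(-27)*(1 - 27))**2 = (89/74 - 1*(-27)*(-26))**2 = (89/74 - 702)**2 = (-51859/74)**2 = 2689355881/5476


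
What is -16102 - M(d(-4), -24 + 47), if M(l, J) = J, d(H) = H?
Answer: -16125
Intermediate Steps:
-16102 - M(d(-4), -24 + 47) = -16102 - (-24 + 47) = -16102 - 1*23 = -16102 - 23 = -16125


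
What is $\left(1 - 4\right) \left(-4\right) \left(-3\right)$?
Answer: $-36$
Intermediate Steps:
$\left(1 - 4\right) \left(-4\right) \left(-3\right) = \left(-3\right) \left(-4\right) \left(-3\right) = 12 \left(-3\right) = -36$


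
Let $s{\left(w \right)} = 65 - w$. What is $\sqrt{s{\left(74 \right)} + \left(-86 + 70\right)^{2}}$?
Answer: $\sqrt{247} \approx 15.716$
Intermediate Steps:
$\sqrt{s{\left(74 \right)} + \left(-86 + 70\right)^{2}} = \sqrt{\left(65 - 74\right) + \left(-86 + 70\right)^{2}} = \sqrt{\left(65 - 74\right) + \left(-16\right)^{2}} = \sqrt{-9 + 256} = \sqrt{247}$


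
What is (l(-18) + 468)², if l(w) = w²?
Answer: 627264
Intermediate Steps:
(l(-18) + 468)² = ((-18)² + 468)² = (324 + 468)² = 792² = 627264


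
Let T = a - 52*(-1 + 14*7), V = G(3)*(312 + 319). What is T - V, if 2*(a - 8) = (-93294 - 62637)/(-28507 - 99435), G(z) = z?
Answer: -1772864305/255884 ≈ -6928.4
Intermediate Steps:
a = 2203003/255884 (a = 8 + ((-93294 - 62637)/(-28507 - 99435))/2 = 8 + (-155931/(-127942))/2 = 8 + (-155931*(-1/127942))/2 = 8 + (½)*(155931/127942) = 8 + 155931/255884 = 2203003/255884 ≈ 8.6094)
V = 1893 (V = 3*(312 + 319) = 3*631 = 1893)
T = -1288475893/255884 (T = 2203003/255884 - 52*(-1 + 14*7) = 2203003/255884 - 52*(-1 + 98) = 2203003/255884 - 52*97 = 2203003/255884 - 5044 = -1288475893/255884 ≈ -5035.4)
T - V = -1288475893/255884 - 1*1893 = -1288475893/255884 - 1893 = -1772864305/255884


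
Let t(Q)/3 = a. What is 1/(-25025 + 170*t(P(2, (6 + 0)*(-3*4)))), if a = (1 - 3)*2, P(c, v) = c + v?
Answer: -1/27065 ≈ -3.6948e-5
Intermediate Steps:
a = -4 (a = -2*2 = -4)
t(Q) = -12 (t(Q) = 3*(-4) = -12)
1/(-25025 + 170*t(P(2, (6 + 0)*(-3*4)))) = 1/(-25025 + 170*(-12)) = 1/(-25025 - 2040) = 1/(-27065) = -1/27065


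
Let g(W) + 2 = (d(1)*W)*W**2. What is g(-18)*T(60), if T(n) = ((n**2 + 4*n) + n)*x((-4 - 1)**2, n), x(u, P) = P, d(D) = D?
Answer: -1365156000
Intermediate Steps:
T(n) = n*(n**2 + 5*n) (T(n) = ((n**2 + 4*n) + n)*n = (n**2 + 5*n)*n = n*(n**2 + 5*n))
g(W) = -2 + W**3 (g(W) = -2 + (1*W)*W**2 = -2 + W*W**2 = -2 + W**3)
g(-18)*T(60) = (-2 + (-18)**3)*(60**2*(5 + 60)) = (-2 - 5832)*(3600*65) = -5834*234000 = -1365156000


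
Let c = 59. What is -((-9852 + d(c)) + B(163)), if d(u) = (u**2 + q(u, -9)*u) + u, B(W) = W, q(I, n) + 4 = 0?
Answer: 6385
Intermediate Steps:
q(I, n) = -4 (q(I, n) = -4 + 0 = -4)
d(u) = u**2 - 3*u (d(u) = (u**2 - 4*u) + u = u**2 - 3*u)
-((-9852 + d(c)) + B(163)) = -((-9852 + 59*(-3 + 59)) + 163) = -((-9852 + 59*56) + 163) = -((-9852 + 3304) + 163) = -(-6548 + 163) = -1*(-6385) = 6385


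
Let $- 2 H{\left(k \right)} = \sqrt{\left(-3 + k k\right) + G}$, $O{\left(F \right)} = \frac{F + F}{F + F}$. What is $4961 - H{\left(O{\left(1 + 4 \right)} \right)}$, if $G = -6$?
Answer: $4961 + i \sqrt{2} \approx 4961.0 + 1.4142 i$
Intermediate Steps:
$O{\left(F \right)} = 1$ ($O{\left(F \right)} = \frac{2 F}{2 F} = 2 F \frac{1}{2 F} = 1$)
$H{\left(k \right)} = - \frac{\sqrt{-9 + k^{2}}}{2}$ ($H{\left(k \right)} = - \frac{\sqrt{\left(-3 + k k\right) - 6}}{2} = - \frac{\sqrt{\left(-3 + k^{2}\right) - 6}}{2} = - \frac{\sqrt{-9 + k^{2}}}{2}$)
$4961 - H{\left(O{\left(1 + 4 \right)} \right)} = 4961 - - \frac{\sqrt{-9 + 1^{2}}}{2} = 4961 - - \frac{\sqrt{-9 + 1}}{2} = 4961 - - \frac{\sqrt{-8}}{2} = 4961 - - \frac{2 i \sqrt{2}}{2} = 4961 - - i \sqrt{2} = 4961 + i \sqrt{2}$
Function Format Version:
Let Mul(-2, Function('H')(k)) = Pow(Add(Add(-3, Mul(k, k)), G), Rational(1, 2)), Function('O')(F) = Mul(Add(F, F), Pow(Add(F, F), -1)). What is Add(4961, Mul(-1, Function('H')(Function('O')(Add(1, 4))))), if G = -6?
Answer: Add(4961, Mul(I, Pow(2, Rational(1, 2)))) ≈ Add(4961.0, Mul(1.4142, I))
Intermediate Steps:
Function('O')(F) = 1 (Function('O')(F) = Mul(Mul(2, F), Pow(Mul(2, F), -1)) = Mul(Mul(2, F), Mul(Rational(1, 2), Pow(F, -1))) = 1)
Function('H')(k) = Mul(Rational(-1, 2), Pow(Add(-9, Pow(k, 2)), Rational(1, 2))) (Function('H')(k) = Mul(Rational(-1, 2), Pow(Add(Add(-3, Mul(k, k)), -6), Rational(1, 2))) = Mul(Rational(-1, 2), Pow(Add(Add(-3, Pow(k, 2)), -6), Rational(1, 2))) = Mul(Rational(-1, 2), Pow(Add(-9, Pow(k, 2)), Rational(1, 2))))
Add(4961, Mul(-1, Function('H')(Function('O')(Add(1, 4))))) = Add(4961, Mul(-1, Mul(Rational(-1, 2), Pow(Add(-9, Pow(1, 2)), Rational(1, 2))))) = Add(4961, Mul(-1, Mul(Rational(-1, 2), Pow(Add(-9, 1), Rational(1, 2))))) = Add(4961, Mul(-1, Mul(Rational(-1, 2), Pow(-8, Rational(1, 2))))) = Add(4961, Mul(-1, Mul(Rational(-1, 2), Mul(2, I, Pow(2, Rational(1, 2)))))) = Add(4961, Mul(-1, Mul(-1, I, Pow(2, Rational(1, 2))))) = Add(4961, Mul(I, Pow(2, Rational(1, 2))))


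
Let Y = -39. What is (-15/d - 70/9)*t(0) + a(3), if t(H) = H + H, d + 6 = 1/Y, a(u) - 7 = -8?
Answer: -1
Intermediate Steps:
a(u) = -1 (a(u) = 7 - 8 = -1)
d = -235/39 (d = -6 + 1/(-39) = -6 - 1/39 = -235/39 ≈ -6.0256)
t(H) = 2*H
(-15/d - 70/9)*t(0) + a(3) = (-15/(-235/39) - 70/9)*(2*0) - 1 = (-15*(-39/235) - 70*⅑)*0 - 1 = (117/47 - 70/9)*0 - 1 = -2237/423*0 - 1 = 0 - 1 = -1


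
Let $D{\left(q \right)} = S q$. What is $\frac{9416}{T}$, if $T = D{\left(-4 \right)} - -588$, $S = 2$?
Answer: $\frac{2354}{145} \approx 16.234$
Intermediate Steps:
$D{\left(q \right)} = 2 q$
$T = 580$ ($T = 2 \left(-4\right) - -588 = -8 + 588 = 580$)
$\frac{9416}{T} = \frac{9416}{580} = 9416 \cdot \frac{1}{580} = \frac{2354}{145}$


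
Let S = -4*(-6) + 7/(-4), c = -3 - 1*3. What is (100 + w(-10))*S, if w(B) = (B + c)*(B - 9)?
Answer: 8989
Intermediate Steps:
c = -6 (c = -3 - 3 = -6)
w(B) = (-9 + B)*(-6 + B) (w(B) = (B - 6)*(B - 9) = (-6 + B)*(-9 + B) = (-9 + B)*(-6 + B))
S = 89/4 (S = 24 + 7*(-¼) = 24 - 7/4 = 89/4 ≈ 22.250)
(100 + w(-10))*S = (100 + (54 + (-10)² - 15*(-10)))*(89/4) = (100 + (54 + 100 + 150))*(89/4) = (100 + 304)*(89/4) = 404*(89/4) = 8989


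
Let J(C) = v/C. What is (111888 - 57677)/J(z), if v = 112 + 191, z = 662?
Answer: 35887682/303 ≈ 1.1844e+5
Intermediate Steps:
v = 303
J(C) = 303/C
(111888 - 57677)/J(z) = (111888 - 57677)/((303/662)) = 54211/((303*(1/662))) = 54211/(303/662) = 54211*(662/303) = 35887682/303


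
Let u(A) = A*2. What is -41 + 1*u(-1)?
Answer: -43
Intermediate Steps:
u(A) = 2*A
-41 + 1*u(-1) = -41 + 1*(2*(-1)) = -41 + 1*(-2) = -41 - 2 = -43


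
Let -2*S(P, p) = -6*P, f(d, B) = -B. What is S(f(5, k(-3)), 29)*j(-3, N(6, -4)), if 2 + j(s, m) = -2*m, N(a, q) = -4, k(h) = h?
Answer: 54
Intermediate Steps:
j(s, m) = -2 - 2*m
S(P, p) = 3*P (S(P, p) = -(-3)*P = 3*P)
S(f(5, k(-3)), 29)*j(-3, N(6, -4)) = (3*(-1*(-3)))*(-2 - 2*(-4)) = (3*3)*(-2 + 8) = 9*6 = 54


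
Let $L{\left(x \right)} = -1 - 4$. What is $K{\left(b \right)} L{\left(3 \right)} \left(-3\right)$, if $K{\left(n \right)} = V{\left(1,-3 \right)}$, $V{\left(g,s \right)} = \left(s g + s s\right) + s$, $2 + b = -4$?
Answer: $45$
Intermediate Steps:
$b = -6$ ($b = -2 - 4 = -6$)
$V{\left(g,s \right)} = s + s^{2} + g s$ ($V{\left(g,s \right)} = \left(g s + s^{2}\right) + s = \left(s^{2} + g s\right) + s = s + s^{2} + g s$)
$K{\left(n \right)} = 3$ ($K{\left(n \right)} = - 3 \left(1 + 1 - 3\right) = \left(-3\right) \left(-1\right) = 3$)
$L{\left(x \right)} = -5$ ($L{\left(x \right)} = -1 - 4 = -5$)
$K{\left(b \right)} L{\left(3 \right)} \left(-3\right) = 3 \left(-5\right) \left(-3\right) = \left(-15\right) \left(-3\right) = 45$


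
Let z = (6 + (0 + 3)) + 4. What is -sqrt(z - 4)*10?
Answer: -30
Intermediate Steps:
z = 13 (z = (6 + 3) + 4 = 9 + 4 = 13)
-sqrt(z - 4)*10 = -sqrt(13 - 4)*10 = -sqrt(9)*10 = -1*3*10 = -3*10 = -30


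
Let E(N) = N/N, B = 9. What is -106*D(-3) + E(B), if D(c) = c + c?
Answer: 637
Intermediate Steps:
D(c) = 2*c
E(N) = 1
-106*D(-3) + E(B) = -212*(-3) + 1 = -106*(-6) + 1 = 636 + 1 = 637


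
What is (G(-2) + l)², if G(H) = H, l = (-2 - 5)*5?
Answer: 1369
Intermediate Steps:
l = -35 (l = -7*5 = -35)
(G(-2) + l)² = (-2 - 35)² = (-37)² = 1369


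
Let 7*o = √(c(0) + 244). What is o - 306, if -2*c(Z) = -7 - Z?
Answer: -306 + 3*√110/14 ≈ -303.75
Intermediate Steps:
c(Z) = 7/2 + Z/2 (c(Z) = -(-7 - Z)/2 = 7/2 + Z/2)
o = 3*√110/14 (o = √((7/2 + (½)*0) + 244)/7 = √((7/2 + 0) + 244)/7 = √(7/2 + 244)/7 = √(495/2)/7 = (3*√110/2)/7 = 3*√110/14 ≈ 2.2474)
o - 306 = 3*√110/14 - 306 = -306 + 3*√110/14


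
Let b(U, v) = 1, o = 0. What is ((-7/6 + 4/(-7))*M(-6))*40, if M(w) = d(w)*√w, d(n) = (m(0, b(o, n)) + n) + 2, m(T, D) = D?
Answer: 1460*I*√6/7 ≈ 510.89*I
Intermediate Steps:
d(n) = 3 + n (d(n) = (1 + n) + 2 = 3 + n)
M(w) = √w*(3 + w) (M(w) = (3 + w)*√w = √w*(3 + w))
((-7/6 + 4/(-7))*M(-6))*40 = ((-7/6 + 4/(-7))*(√(-6)*(3 - 6)))*40 = ((-7*⅙ + 4*(-⅐))*((I*√6)*(-3)))*40 = ((-7/6 - 4/7)*(-3*I*√6))*40 = -(-73)*I*√6/14*40 = (73*I*√6/14)*40 = 1460*I*√6/7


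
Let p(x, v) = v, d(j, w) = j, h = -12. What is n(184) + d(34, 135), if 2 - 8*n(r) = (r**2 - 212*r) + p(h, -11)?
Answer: 5437/8 ≈ 679.63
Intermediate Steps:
n(r) = 13/8 - r**2/8 + 53*r/2 (n(r) = 1/4 - ((r**2 - 212*r) - 11)/8 = 1/4 - (-11 + r**2 - 212*r)/8 = 1/4 + (11/8 - r**2/8 + 53*r/2) = 13/8 - r**2/8 + 53*r/2)
n(184) + d(34, 135) = (13/8 - 1/8*184**2 + (53/2)*184) + 34 = (13/8 - 1/8*33856 + 4876) + 34 = (13/8 - 4232 + 4876) + 34 = 5165/8 + 34 = 5437/8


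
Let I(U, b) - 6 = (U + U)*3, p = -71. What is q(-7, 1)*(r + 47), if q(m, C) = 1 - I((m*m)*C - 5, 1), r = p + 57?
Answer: -8877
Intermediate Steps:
I(U, b) = 6 + 6*U (I(U, b) = 6 + (U + U)*3 = 6 + (2*U)*3 = 6 + 6*U)
r = -14 (r = -71 + 57 = -14)
q(m, C) = 25 - 6*C*m² (q(m, C) = 1 - (6 + 6*((m*m)*C - 5)) = 1 - (6 + 6*(m²*C - 5)) = 1 - (6 + 6*(C*m² - 5)) = 1 - (6 + 6*(-5 + C*m²)) = 1 - (6 + (-30 + 6*C*m²)) = 1 - (-24 + 6*C*m²) = 1 + (24 - 6*C*m²) = 25 - 6*C*m²)
q(-7, 1)*(r + 47) = (25 - 6*1*(-7)²)*(-14 + 47) = (25 - 6*1*49)*33 = (25 - 294)*33 = -269*33 = -8877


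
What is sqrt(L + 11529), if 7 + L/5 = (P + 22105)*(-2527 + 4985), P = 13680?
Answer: 2*sqrt(109952286) ≈ 20972.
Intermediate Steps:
L = 439797615 (L = -35 + 5*((13680 + 22105)*(-2527 + 4985)) = -35 + 5*(35785*2458) = -35 + 5*87959530 = -35 + 439797650 = 439797615)
sqrt(L + 11529) = sqrt(439797615 + 11529) = sqrt(439809144) = 2*sqrt(109952286)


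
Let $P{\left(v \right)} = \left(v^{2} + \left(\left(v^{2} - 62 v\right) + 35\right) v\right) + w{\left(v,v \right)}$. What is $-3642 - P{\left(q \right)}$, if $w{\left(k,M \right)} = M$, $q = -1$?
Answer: $-3544$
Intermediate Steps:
$P{\left(v \right)} = v + v^{2} + v \left(35 + v^{2} - 62 v\right)$ ($P{\left(v \right)} = \left(v^{2} + \left(\left(v^{2} - 62 v\right) + 35\right) v\right) + v = \left(v^{2} + \left(35 + v^{2} - 62 v\right) v\right) + v = \left(v^{2} + v \left(35 + v^{2} - 62 v\right)\right) + v = v + v^{2} + v \left(35 + v^{2} - 62 v\right)$)
$-3642 - P{\left(q \right)} = -3642 - - (36 + \left(-1\right)^{2} - -61) = -3642 - - (36 + 1 + 61) = -3642 - \left(-1\right) 98 = -3642 - -98 = -3642 + 98 = -3544$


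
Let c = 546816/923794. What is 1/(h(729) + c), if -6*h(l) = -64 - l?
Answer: 2771382/367924769 ≈ 0.0075325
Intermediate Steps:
h(l) = 32/3 + l/6 (h(l) = -(-64 - l)/6 = 32/3 + l/6)
c = 273408/461897 (c = 546816*(1/923794) = 273408/461897 ≈ 0.59192)
1/(h(729) + c) = 1/((32/3 + (⅙)*729) + 273408/461897) = 1/((32/3 + 243/2) + 273408/461897) = 1/(793/6 + 273408/461897) = 1/(367924769/2771382) = 2771382/367924769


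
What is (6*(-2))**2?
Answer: 144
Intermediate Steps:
(6*(-2))**2 = (-12)**2 = 144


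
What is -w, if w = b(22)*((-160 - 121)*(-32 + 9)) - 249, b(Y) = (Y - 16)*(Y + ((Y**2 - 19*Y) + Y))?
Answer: -4265331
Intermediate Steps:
b(Y) = (-16 + Y)*(Y**2 - 17*Y) (b(Y) = (-16 + Y)*(Y + (Y**2 - 18*Y)) = (-16 + Y)*(Y**2 - 17*Y))
w = 4265331 (w = (22*(272 + 22**2 - 33*22))*((-160 - 121)*(-32 + 9)) - 249 = (22*(272 + 484 - 726))*(-281*(-23)) - 249 = (22*30)*6463 - 249 = 660*6463 - 249 = 4265580 - 249 = 4265331)
-w = -1*4265331 = -4265331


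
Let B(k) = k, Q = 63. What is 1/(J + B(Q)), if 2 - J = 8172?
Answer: -1/8107 ≈ -0.00012335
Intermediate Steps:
J = -8170 (J = 2 - 1*8172 = 2 - 8172 = -8170)
1/(J + B(Q)) = 1/(-8170 + 63) = 1/(-8107) = -1/8107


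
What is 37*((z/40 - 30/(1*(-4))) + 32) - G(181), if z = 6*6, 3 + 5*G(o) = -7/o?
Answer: 1353344/905 ≈ 1495.4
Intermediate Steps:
G(o) = -⅗ - 7/(5*o) (G(o) = -⅗ + (-7/o)/5 = -⅗ - 7/(5*o))
z = 36
37*((z/40 - 30/(1*(-4))) + 32) - G(181) = 37*((36/40 - 30/(1*(-4))) + 32) - (-7 - 3*181)/(5*181) = 37*((36*(1/40) - 30/(-4)) + 32) - (-7 - 543)/(5*181) = 37*((9/10 - 30*(-¼)) + 32) - (-550)/(5*181) = 37*((9/10 + 15/2) + 32) - 1*(-110/181) = 37*(42/5 + 32) + 110/181 = 37*(202/5) + 110/181 = 7474/5 + 110/181 = 1353344/905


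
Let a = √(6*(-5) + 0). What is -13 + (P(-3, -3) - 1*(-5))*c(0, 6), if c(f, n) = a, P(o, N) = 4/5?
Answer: -13 + 29*I*√30/5 ≈ -13.0 + 31.768*I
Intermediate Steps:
P(o, N) = ⅘ (P(o, N) = 4*(⅕) = ⅘)
a = I*√30 (a = √(-30 + 0) = √(-30) = I*√30 ≈ 5.4772*I)
c(f, n) = I*√30
-13 + (P(-3, -3) - 1*(-5))*c(0, 6) = -13 + (⅘ - 1*(-5))*(I*√30) = -13 + (⅘ + 5)*(I*√30) = -13 + 29*(I*√30)/5 = -13 + 29*I*√30/5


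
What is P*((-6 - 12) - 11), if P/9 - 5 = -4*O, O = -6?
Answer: -7569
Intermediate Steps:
P = 261 (P = 45 + 9*(-4*(-6)) = 45 + 9*24 = 45 + 216 = 261)
P*((-6 - 12) - 11) = 261*((-6 - 12) - 11) = 261*(-18 - 11) = 261*(-29) = -7569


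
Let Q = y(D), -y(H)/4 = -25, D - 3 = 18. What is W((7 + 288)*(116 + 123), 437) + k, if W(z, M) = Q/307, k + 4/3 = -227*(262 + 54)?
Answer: -66066100/921 ≈ -71733.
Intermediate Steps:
D = 21 (D = 3 + 18 = 21)
y(H) = 100 (y(H) = -4*(-25) = 100)
k = -215200/3 (k = -4/3 - 227*(262 + 54) = -4/3 - 227*316 = -4/3 - 71732 = -215200/3 ≈ -71733.)
Q = 100
W(z, M) = 100/307
W((7 + 288)*(116 + 123), 437) + k = 100/307 - 215200/3 = -66066100/921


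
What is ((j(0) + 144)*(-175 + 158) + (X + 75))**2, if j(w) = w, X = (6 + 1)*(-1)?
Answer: 5664400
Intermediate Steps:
X = -7 (X = 7*(-1) = -7)
((j(0) + 144)*(-175 + 158) + (X + 75))**2 = ((0 + 144)*(-175 + 158) + (-7 + 75))**2 = (144*(-17) + 68)**2 = (-2448 + 68)**2 = (-2380)**2 = 5664400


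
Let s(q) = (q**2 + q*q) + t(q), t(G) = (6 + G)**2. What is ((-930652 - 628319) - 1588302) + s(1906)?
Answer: 7774143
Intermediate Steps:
s(q) = (6 + q)**2 + 2*q**2 (s(q) = (q**2 + q*q) + (6 + q)**2 = (q**2 + q**2) + (6 + q)**2 = 2*q**2 + (6 + q)**2 = (6 + q)**2 + 2*q**2)
((-930652 - 628319) - 1588302) + s(1906) = ((-930652 - 628319) - 1588302) + ((6 + 1906)**2 + 2*1906**2) = (-1558971 - 1588302) + (1912**2 + 2*3632836) = -3147273 + (3655744 + 7265672) = -3147273 + 10921416 = 7774143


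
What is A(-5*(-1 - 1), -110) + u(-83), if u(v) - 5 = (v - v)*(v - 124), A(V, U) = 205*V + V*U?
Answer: 955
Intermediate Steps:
A(V, U) = 205*V + U*V
u(v) = 5 (u(v) = 5 + (v - v)*(v - 124) = 5 + 0*(-124 + v) = 5 + 0 = 5)
A(-5*(-1 - 1), -110) + u(-83) = (-5*(-1 - 1))*(205 - 110) + 5 = -5*(-2)*95 + 5 = 10*95 + 5 = 950 + 5 = 955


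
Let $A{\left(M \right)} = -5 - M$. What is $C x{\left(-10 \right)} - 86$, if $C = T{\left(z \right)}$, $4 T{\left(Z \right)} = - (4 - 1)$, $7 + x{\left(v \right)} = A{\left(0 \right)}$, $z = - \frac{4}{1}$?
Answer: $-77$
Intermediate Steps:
$z = -4$ ($z = \left(-4\right) 1 = -4$)
$x{\left(v \right)} = -12$ ($x{\left(v \right)} = -7 - 5 = -12$)
$T{\left(Z \right)} = - \frac{3}{4}$ ($T{\left(Z \right)} = \frac{\left(-1\right) \left(4 - 1\right)}{4} = \frac{\left(-1\right) 3}{4} = \frac{1}{4} \left(-3\right) = - \frac{3}{4}$)
$C = - \frac{3}{4} \approx -0.75$
$C x{\left(-10 \right)} - 86 = \left(- \frac{3}{4}\right) \left(-12\right) - 86 = 9 - 86 = -77$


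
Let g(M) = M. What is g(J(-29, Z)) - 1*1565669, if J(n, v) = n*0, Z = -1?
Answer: -1565669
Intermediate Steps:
J(n, v) = 0
g(J(-29, Z)) - 1*1565669 = 0 - 1*1565669 = 0 - 1565669 = -1565669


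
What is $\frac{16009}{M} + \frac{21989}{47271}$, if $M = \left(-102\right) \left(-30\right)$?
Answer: $\frac{274682593}{48216420} \approx 5.6969$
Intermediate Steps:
$M = 3060$
$\frac{16009}{M} + \frac{21989}{47271} = \frac{16009}{3060} + \frac{21989}{47271} = \frac{274682593}{48216420}$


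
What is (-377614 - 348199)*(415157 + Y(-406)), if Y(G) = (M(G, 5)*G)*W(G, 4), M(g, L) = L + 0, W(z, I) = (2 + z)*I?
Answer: -2682341377881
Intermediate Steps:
W(z, I) = I*(2 + z)
M(g, L) = L
Y(G) = 5*G*(8 + 4*G) (Y(G) = (5*G)*(4*(2 + G)) = (5*G)*(8 + 4*G) = 5*G*(8 + 4*G))
(-377614 - 348199)*(415157 + Y(-406)) = (-377614 - 348199)*(415157 + 20*(-406)*(2 - 406)) = -725813*(415157 + 20*(-406)*(-404)) = -725813*(415157 + 3280480) = -725813*3695637 = -2682341377881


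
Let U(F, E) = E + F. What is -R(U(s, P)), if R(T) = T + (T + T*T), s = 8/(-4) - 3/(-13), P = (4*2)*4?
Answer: -164667/169 ≈ -974.36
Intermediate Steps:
P = 32 (P = 8*4 = 32)
s = -23/13 (s = 8*(-¼) - 3*(-1/13) = -2 + 3/13 = -23/13 ≈ -1.7692)
R(T) = T² + 2*T (R(T) = T + (T + T²) = T² + 2*T)
-R(U(s, P)) = -(32 - 23/13)*(2 + (32 - 23/13)) = -393*(2 + 393/13)/13 = -393*419/(13*13) = -1*164667/169 = -164667/169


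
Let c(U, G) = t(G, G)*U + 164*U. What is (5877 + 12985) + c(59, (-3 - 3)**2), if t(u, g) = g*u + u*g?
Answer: 181466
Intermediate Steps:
t(u, g) = 2*g*u (t(u, g) = g*u + g*u = 2*g*u)
c(U, G) = 164*U + 2*U*G**2 (c(U, G) = (2*G*G)*U + 164*U = (2*G**2)*U + 164*U = 2*U*G**2 + 164*U = 164*U + 2*U*G**2)
(5877 + 12985) + c(59, (-3 - 3)**2) = (5877 + 12985) + 2*59*(82 + ((-3 - 3)**2)**2) = 18862 + 2*59*(82 + ((-6)**2)**2) = 18862 + 2*59*(82 + 36**2) = 18862 + 2*59*(82 + 1296) = 18862 + 2*59*1378 = 18862 + 162604 = 181466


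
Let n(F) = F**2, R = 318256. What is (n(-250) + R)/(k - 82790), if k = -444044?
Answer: -190378/263417 ≈ -0.72272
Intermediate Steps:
(n(-250) + R)/(k - 82790) = ((-250)**2 + 318256)/(-444044 - 82790) = (62500 + 318256)/(-526834) = 380756*(-1/526834) = -190378/263417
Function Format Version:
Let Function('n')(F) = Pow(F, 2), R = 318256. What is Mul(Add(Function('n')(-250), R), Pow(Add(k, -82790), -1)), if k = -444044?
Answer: Rational(-190378, 263417) ≈ -0.72272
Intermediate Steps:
Mul(Add(Function('n')(-250), R), Pow(Add(k, -82790), -1)) = Mul(Add(Pow(-250, 2), 318256), Pow(Add(-444044, -82790), -1)) = Mul(Add(62500, 318256), Pow(-526834, -1)) = Mul(380756, Rational(-1, 526834)) = Rational(-190378, 263417)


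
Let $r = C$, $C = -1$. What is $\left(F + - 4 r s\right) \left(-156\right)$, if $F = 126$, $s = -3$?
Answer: $-17784$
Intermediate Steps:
$r = -1$
$\left(F + - 4 r s\right) \left(-156\right) = \left(126 + \left(-4\right) \left(-1\right) \left(-3\right)\right) \left(-156\right) = \left(126 + 4 \left(-3\right)\right) \left(-156\right) = \left(126 - 12\right) \left(-156\right) = 114 \left(-156\right) = -17784$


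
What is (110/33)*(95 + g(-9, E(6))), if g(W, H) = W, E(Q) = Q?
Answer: 860/3 ≈ 286.67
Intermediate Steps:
(110/33)*(95 + g(-9, E(6))) = (110/33)*(95 - 9) = (110*(1/33))*86 = (10/3)*86 = 860/3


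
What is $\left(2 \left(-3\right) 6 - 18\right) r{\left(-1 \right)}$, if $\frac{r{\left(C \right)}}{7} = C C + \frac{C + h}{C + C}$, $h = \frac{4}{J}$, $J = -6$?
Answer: $-693$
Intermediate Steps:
$h = - \frac{2}{3}$ ($h = \frac{4}{-6} = 4 \left(- \frac{1}{6}\right) = - \frac{2}{3} \approx -0.66667$)
$r{\left(C \right)} = 7 C^{2} + \frac{7 \left(- \frac{2}{3} + C\right)}{2 C}$ ($r{\left(C \right)} = 7 \left(C C + \frac{C - \frac{2}{3}}{C + C}\right) = 7 \left(C^{2} + \frac{- \frac{2}{3} + C}{2 C}\right) = 7 C^{2} + \frac{7 \left(- \frac{2}{3} + C\right)}{2 C}$)
$\left(2 \left(-3\right) 6 - 18\right) r{\left(-1 \right)} = \left(2 \left(-3\right) 6 - 18\right) \frac{7 \left(-2 + 3 \left(-1\right) + 6 \left(-1\right)^{3}\right)}{6 \left(-1\right)} = \left(\left(-6\right) 6 - 18\right) \frac{7}{6} \left(-1\right) \left(-2 - 3 + 6 \left(-1\right)\right) = \left(-36 - 18\right) \frac{7}{6} \left(-1\right) \left(-2 - 3 - 6\right) = - 54 \cdot \frac{7}{6} \left(-1\right) \left(-11\right) = \left(-54\right) \frac{77}{6} = -693$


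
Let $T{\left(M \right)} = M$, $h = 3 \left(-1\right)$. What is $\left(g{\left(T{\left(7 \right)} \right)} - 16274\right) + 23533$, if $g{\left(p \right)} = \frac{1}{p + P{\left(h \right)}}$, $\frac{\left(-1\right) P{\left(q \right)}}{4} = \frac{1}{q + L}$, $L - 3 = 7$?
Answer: $\frac{326662}{45} \approx 7259.2$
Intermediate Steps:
$L = 10$ ($L = 3 + 7 = 10$)
$h = -3$
$P{\left(q \right)} = - \frac{4}{10 + q}$ ($P{\left(q \right)} = - \frac{4}{q + 10} = - \frac{4}{10 + q}$)
$g{\left(p \right)} = \frac{1}{- \frac{4}{7} + p}$ ($g{\left(p \right)} = \frac{1}{p - \frac{4}{10 - 3}} = \frac{1}{p - \frac{4}{7}} = \frac{1}{- \frac{4}{7} + p}$)
$\left(g{\left(T{\left(7 \right)} \right)} - 16274\right) + 23533 = \left(\frac{7}{-4 + 7 \cdot 7} - 16274\right) + 23533 = \left(\frac{7}{-4 + 49} - 16274\right) + 23533 = \left(\frac{7}{45} - 16274\right) + 23533 = - \frac{732323}{45} + 23533 = \frac{326662}{45}$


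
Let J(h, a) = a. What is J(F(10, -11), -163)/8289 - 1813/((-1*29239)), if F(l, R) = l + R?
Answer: 1466000/34623153 ≈ 0.042342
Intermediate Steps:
F(l, R) = R + l
J(F(10, -11), -163)/8289 - 1813/((-1*29239)) = -163/8289 - 1813/((-1*29239)) = -163*1/8289 - 1813/(-29239) = -163/8289 - 1813*(-1/29239) = -163/8289 + 259/4177 = 1466000/34623153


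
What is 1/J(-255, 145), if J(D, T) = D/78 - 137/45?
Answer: -1170/7387 ≈ -0.15839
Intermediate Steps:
J(D, T) = -137/45 + D/78 (J(D, T) = D*(1/78) - 137*1/45 = D/78 - 137/45 = -137/45 + D/78)
1/J(-255, 145) = 1/(-137/45 + (1/78)*(-255)) = 1/(-137/45 - 85/26) = 1/(-7387/1170) = -1170/7387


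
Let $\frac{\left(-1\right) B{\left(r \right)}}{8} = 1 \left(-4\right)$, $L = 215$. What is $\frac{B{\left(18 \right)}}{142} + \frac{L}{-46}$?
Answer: $- \frac{14529}{3266} \approx -4.4486$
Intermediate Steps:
$B{\left(r \right)} = 32$ ($B{\left(r \right)} = - 8 \cdot 1 \left(-4\right) = \left(-8\right) \left(-4\right) = 32$)
$\frac{B{\left(18 \right)}}{142} + \frac{L}{-46} = \frac{32}{142} + \frac{215}{-46} = 32 \cdot \frac{1}{142} + 215 \left(- \frac{1}{46}\right) = \frac{16}{71} - \frac{215}{46} = - \frac{14529}{3266}$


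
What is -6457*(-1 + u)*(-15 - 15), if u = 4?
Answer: 581130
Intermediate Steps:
-6457*(-1 + u)*(-15 - 15) = -6457*(-1 + 4)*(-15 - 15) = -19371*(-30) = -6457*(-90) = 581130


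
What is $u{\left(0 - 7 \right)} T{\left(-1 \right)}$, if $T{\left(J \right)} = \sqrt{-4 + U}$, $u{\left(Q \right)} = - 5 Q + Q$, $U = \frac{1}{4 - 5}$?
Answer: $28 i \sqrt{5} \approx 62.61 i$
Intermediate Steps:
$U = -1$ ($U = \frac{1}{-1} = -1$)
$u{\left(Q \right)} = - 4 Q$
$T{\left(J \right)} = i \sqrt{5}$ ($T{\left(J \right)} = \sqrt{-4 - 1} = \sqrt{-5} = i \sqrt{5}$)
$u{\left(0 - 7 \right)} T{\left(-1 \right)} = - 4 \left(0 - 7\right) i \sqrt{5} = \left(-4\right) \left(-7\right) i \sqrt{5} = 28 i \sqrt{5}$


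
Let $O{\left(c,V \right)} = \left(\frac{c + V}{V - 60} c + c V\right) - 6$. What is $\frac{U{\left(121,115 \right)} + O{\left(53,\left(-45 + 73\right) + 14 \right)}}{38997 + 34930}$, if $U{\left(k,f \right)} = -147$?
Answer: $\frac{32279}{1330686} \approx 0.024257$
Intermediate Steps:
$O{\left(c,V \right)} = -6 + V c + \frac{c \left(V + c\right)}{-60 + V}$ ($O{\left(c,V \right)} = \left(\frac{V + c}{-60 + V} c + V c\right) - 6 = \left(\frac{c \left(V + c\right)}{-60 + V} + V c\right) - 6 = \left(V c + \frac{c \left(V + c\right)}{-60 + V}\right) - 6 = -6 + V c + \frac{c \left(V + c\right)}{-60 + V}$)
$\frac{U{\left(121,115 \right)} + O{\left(53,\left(-45 + 73\right) + 14 \right)}}{38997 + 34930} = \frac{-147 + \frac{360 + 53^{2} - 6 \left(\left(-45 + 73\right) + 14\right) + 53 \left(\left(-45 + 73\right) + 14\right)^{2} - 59 \left(\left(-45 + 73\right) + 14\right) 53}{-60 + \left(\left(-45 + 73\right) + 14\right)}}{38997 + 34930} = \frac{-147 + \frac{360 + 2809 - 6 \left(28 + 14\right) + 53 \left(28 + 14\right)^{2} - 59 \left(28 + 14\right) 53}{-60 + \left(28 + 14\right)}}{73927} = \left(-147 + \frac{360 + 2809 - 252 + 53 \cdot 42^{2} - 2478 \cdot 53}{-60 + 42}\right) \frac{1}{73927} = \left(-147 + \frac{360 + 2809 - 252 + 53 \cdot 1764 - 131334}{-18}\right) \frac{1}{73927} = \left(-147 - \frac{360 + 2809 - 252 + 93492 - 131334}{18}\right) \frac{1}{73927} = \left(-147 - - \frac{34925}{18}\right) \frac{1}{73927} = \left(-147 + \frac{34925}{18}\right) \frac{1}{73927} = \frac{32279}{18} \cdot \frac{1}{73927} = \frac{32279}{1330686}$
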